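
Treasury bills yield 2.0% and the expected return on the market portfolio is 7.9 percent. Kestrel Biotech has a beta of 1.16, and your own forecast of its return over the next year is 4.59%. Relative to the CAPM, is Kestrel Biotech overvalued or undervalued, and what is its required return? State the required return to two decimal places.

Overvalued; required return 8.84%

MRP = 7.9% − 2.0% = 5.90%
Required return = R_f + β·MRP = 2.0% + 1.16 × 5.9% = 8.84%
Forecast 4.59% < required 8.84% → the stock plots below the SML → overvalued.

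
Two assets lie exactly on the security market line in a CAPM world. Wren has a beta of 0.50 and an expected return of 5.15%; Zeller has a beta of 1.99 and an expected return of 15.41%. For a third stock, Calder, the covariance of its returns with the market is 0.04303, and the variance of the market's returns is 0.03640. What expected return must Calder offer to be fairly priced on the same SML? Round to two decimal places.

MRP = (15.41% − 5.15%) / (1.99 − 0.50) = 6.8859%
R_f = 5.15% − 0.50 × 6.8859% = 1.7071%
β_Calder = Cov / Var(R_m) = 0.04303 / 0.03640 = 1.1821
E(R_Calder) = R_f + β × MRP = 1.7071% + 1.1821 × 6.8859% = 9.85%

9.85%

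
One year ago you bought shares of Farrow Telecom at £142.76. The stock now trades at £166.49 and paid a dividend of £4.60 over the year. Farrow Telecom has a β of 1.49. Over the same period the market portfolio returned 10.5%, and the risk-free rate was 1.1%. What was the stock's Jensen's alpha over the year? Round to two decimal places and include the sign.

+4.74%

Realised HPR = (P1 + D1 − P0) / P0 = (166.49 + 4.60 − 142.76) / 142.76 = 28.33 / 142.76 = 19.8445%
MRP = 10.5% − 1.1% = 9.40%
CAPM required = R_f + β·MRP = 1.1% + 1.49 × 9.4% = 15.1060%
α = realised − required = 19.8445% − 15.1060% = +4.74%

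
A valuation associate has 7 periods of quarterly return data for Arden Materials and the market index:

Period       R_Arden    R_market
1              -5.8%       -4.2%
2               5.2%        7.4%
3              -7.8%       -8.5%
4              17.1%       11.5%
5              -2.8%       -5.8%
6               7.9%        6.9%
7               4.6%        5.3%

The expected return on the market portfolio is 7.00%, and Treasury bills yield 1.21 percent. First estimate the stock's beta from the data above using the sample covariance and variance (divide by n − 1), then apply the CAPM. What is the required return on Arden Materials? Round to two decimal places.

Mean R_i = (-5.8 + 5.2 − 7.8 + 17.1 − 2.8 + 7.9 + 4.6) / 7 = 2.6286%
Mean R_m = (-4.2 + 7.4 − 8.5 + 11.5 − 5.8 + 6.9 + 5.3) / 7 = 1.8000%
Σ(R_i − R̄_i)(R_m − R̄_m) = 387.8000  ⇒  Cov = 387.8000 / 6 = 64.6333
Σ(R_m − R̄_m)² = 363.5600  ⇒  Var(R_m) = 363.5600 / 6 = 60.5933
β = Cov / Var(R_m) = 64.6333 / 60.5933 = 1.0667
MRP = 7.00% − 1.21% = 5.79%
E(R) = R_f + β × MRP = 1.21% + 1.0667 × 5.79% = 7.39%

7.39%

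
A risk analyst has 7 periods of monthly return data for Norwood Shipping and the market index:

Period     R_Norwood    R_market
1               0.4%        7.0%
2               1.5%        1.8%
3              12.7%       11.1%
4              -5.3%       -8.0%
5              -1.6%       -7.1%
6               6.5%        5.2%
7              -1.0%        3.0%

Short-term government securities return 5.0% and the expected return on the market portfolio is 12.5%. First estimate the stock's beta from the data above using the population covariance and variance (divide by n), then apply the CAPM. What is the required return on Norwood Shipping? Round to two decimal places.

10.13%

Mean R_i = (0.4 + 1.5 + 12.7 − 5.3 − 1.6 + 6.5 − 1.0) / 7 = 1.8857%
Mean R_m = (7.0 + 1.8 + 11.1 − 8.0 − 7.1 + 5.2 + 3.0) / 7 = 1.8571%
Σ(R_i − R̄_i)(R_m − R̄_m) = 206.5157  ⇒  Cov = 206.5157 / 7 = 29.5022
Σ(R_m − R̄_m)² = 301.7571  ⇒  Var(R_m) = 301.7571 / 7 = 43.1082
β = Cov / Var(R_m) = 29.5022 / 43.1082 = 0.6844
MRP = 12.5% − 5.0% = 7.50%
E(R) = R_f + β × MRP = 5.0% + 0.6844 × 7.5% = 10.13%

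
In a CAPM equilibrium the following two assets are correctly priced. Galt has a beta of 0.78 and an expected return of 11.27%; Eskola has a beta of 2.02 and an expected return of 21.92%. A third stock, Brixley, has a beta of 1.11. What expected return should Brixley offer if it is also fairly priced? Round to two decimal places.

14.10%

MRP (SML slope) = (21.92% − 11.27%) / (2.02 − 0.78) = 10.65% / 1.24 = 8.5887%
R_f (intercept) = 11.27% − 0.78 × 8.5887% = 4.5708%
E(R_Brixley) = R_f + β × MRP = 4.5708% + 1.11 × 8.5887% = 14.10%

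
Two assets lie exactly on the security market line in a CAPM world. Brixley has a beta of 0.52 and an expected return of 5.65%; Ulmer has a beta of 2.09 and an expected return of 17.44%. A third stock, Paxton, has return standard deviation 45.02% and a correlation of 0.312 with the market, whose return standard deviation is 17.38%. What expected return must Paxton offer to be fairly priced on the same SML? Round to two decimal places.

7.81%

MRP = (17.44% − 5.65%) / (2.09 − 0.52) = 7.5096%
R_f = 5.65% − 0.52 × 7.5096% = 1.7450%
β_Paxton = ρ·σ_i/σ_m = 0.312 × 45.02 / 17.38 = 0.8082
E(R_Paxton) = R_f + β × MRP = 1.7450% + 0.8082 × 7.5096% = 7.81%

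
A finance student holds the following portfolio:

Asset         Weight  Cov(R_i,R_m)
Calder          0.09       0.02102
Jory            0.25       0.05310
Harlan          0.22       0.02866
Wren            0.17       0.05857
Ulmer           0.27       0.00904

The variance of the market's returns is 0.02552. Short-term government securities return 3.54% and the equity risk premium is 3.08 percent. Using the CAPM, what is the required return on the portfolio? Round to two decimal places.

7.63%

β_Calder = 0.02102 / 0.02552 = 0.8237
β_Jory = 0.05310 / 0.02552 = 2.0807
β_Harlan = 0.02866 / 0.02552 = 1.1230
β_Wren = 0.05857 / 0.02552 = 2.2951
β_Ulmer = 0.00904 / 0.02552 = 0.3542
β_P = Σ w_i β_i = 0.09×0.8237 + 0.25×2.0807 + 0.22×1.1230 + 0.17×2.2951 + 0.27×0.3542 = 1.3272
E(R_P) = R_f + β_P × MRP = 3.54% + 1.3272 × 3.08% = 7.63%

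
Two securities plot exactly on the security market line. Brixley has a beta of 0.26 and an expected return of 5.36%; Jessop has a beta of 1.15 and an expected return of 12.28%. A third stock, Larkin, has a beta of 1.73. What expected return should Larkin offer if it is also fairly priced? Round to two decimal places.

16.79%

MRP (SML slope) = (12.28% − 5.36%) / (1.15 − 0.26) = 6.92% / 0.89 = 7.7753%
R_f (intercept) = 5.36% − 0.26 × 7.7753% = 3.3384%
E(R_Larkin) = R_f + β × MRP = 3.3384% + 1.73 × 7.7753% = 16.79%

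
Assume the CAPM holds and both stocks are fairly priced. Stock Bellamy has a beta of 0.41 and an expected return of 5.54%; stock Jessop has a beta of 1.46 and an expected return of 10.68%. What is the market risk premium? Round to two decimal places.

Both satisfy E(R) = R_f + β·MRP, so the slope of the SML is
MRP = (10.68% − 5.54%) / (1.46 − 0.41) = 5.14% / 1.05 = 4.8952%

4.90%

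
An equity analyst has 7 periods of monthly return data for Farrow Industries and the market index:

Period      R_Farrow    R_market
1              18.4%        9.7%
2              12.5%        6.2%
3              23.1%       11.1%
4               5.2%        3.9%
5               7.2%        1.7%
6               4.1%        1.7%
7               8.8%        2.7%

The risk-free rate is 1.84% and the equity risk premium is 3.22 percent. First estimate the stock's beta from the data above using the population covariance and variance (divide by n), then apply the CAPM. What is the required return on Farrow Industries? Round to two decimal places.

Mean R_i = (18.4 + 12.5 + 23.1 + 5.2 + 7.2 + 4.1 + 8.8) / 7 = 11.3286%
Mean R_m = (9.7 + 6.2 + 11.1 + 3.9 + 1.7 + 1.7 + 2.7) / 7 = 5.2857%
Σ(R_i − R̄_i)(R_m − R̄_m) = 156.4829  ⇒  Cov = 156.4829 / 7 = 22.3547
Σ(R_m − R̄_m)² = 88.4486  ⇒  Var(R_m) = 88.4486 / 7 = 12.6355
β = Cov / Var(R_m) = 22.3547 / 12.6355 = 1.7692
E(R) = R_f + β × MRP = 1.84% + 1.7692 × 3.22% = 7.54%

7.54%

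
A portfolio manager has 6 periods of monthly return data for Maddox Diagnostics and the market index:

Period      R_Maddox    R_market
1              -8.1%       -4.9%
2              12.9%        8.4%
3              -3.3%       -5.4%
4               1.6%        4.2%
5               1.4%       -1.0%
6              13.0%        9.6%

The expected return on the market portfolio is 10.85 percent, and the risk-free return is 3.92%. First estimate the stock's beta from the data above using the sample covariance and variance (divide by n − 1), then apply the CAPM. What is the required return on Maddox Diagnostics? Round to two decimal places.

12.45%

Mean R_i = (-8.1 + 12.9 − 3.3 + 1.6 + 1.4 + 13.0) / 6 = 2.9167%
Mean R_m = (-4.9 + 8.4 − 5.4 + 4.2 − 1.0 + 9.6) / 6 = 1.8167%
Σ(R_i − R̄_i)(R_m − R̄_m) = 264.1983  ⇒  Cov = 264.1983 / 5 = 52.8397
Σ(R_m − R̄_m)² = 214.7283  ⇒  Var(R_m) = 214.7283 / 5 = 42.9457
β = Cov / Var(R_m) = 52.8397 / 42.9457 = 1.2304
MRP = 10.85% − 3.92% = 6.93%
E(R) = R_f + β × MRP = 3.92% + 1.2304 × 6.93% = 12.45%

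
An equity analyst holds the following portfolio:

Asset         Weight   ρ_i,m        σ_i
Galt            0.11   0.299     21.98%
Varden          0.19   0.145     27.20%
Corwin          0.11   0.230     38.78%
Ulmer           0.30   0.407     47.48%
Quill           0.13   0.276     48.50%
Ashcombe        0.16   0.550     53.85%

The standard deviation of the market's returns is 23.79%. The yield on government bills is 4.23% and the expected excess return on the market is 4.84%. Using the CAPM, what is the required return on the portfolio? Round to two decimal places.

7.23%

β_Galt = 0.299 × 21.98% / 23.79% = 0.2763
β_Varden = 0.145 × 27.20% / 23.79% = 0.1658
β_Corwin = 0.230 × 38.78% / 23.79% = 0.3749
β_Ulmer = 0.407 × 47.48% / 23.79% = 0.8123
β_Quill = 0.276 × 48.50% / 23.79% = 0.5627
β_Ashcombe = 0.550 × 53.85% / 23.79% = 1.2450
β_P = Σ w_i β_i = 0.11×0.2763 + 0.19×0.1658 + 0.11×0.3749 + 0.30×0.8123 + 0.13×0.5627 + 0.16×1.2450 = 0.6192
E(R_P) = R_f + β_P × MRP = 4.23% + 0.6192 × 4.84% = 7.23%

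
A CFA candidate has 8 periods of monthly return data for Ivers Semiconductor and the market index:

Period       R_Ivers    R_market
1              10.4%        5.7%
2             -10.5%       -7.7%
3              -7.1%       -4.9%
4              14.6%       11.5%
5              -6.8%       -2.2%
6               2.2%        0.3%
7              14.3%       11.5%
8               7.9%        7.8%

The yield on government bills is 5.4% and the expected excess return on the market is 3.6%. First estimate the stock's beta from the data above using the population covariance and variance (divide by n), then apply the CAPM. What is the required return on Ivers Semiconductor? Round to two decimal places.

10.22%

Mean R_i = (10.4 − 10.5 − 7.1 + 14.6 − 6.8 + 2.2 + 14.3 + 7.9) / 8 = 3.1250%
Mean R_m = (5.7 − 7.7 − 4.9 + 11.5 − 2.2 + 0.3 + 11.5 + 7.8) / 8 = 2.7500%
Σ(R_i − R̄_i)(R_m − R̄_m) = 515.7600  ⇒  Cov = 515.7600 / 8 = 64.4700
Σ(R_m − R̄_m)² = 385.5600  ⇒  Var(R_m) = 385.5600 / 8 = 48.1950
β = Cov / Var(R_m) = 64.4700 / 48.1950 = 1.3377
E(R) = R_f + β × MRP = 5.4% + 1.3377 × 3.6% = 10.22%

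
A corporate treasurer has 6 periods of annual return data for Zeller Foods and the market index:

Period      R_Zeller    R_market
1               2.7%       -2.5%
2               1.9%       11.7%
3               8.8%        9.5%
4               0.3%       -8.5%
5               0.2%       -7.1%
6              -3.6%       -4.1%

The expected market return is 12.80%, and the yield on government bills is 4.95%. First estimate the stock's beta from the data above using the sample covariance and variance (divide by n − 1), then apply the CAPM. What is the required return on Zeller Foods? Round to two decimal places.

7.30%

Mean R_i = (2.7 + 1.9 + 8.8 + 0.3 + 0.2 − 3.6) / 6 = 1.7167%
Mean R_m = (-2.5 + 11.7 + 9.5 − 8.5 − 7.1 − 4.1) / 6 = -0.1667%
Σ(R_i − R̄_i)(R_m − R̄_m) = 111.5867  ⇒  Cov = 111.5867 / 5 = 22.3173
Σ(R_m − R̄_m)² = 372.6933  ⇒  Var(R_m) = 372.6933 / 5 = 74.5387
β = Cov / Var(R_m) = 22.3173 / 74.5387 = 0.2994
MRP = 12.80% − 4.95% = 7.85%
E(R) = R_f + β × MRP = 4.95% + 0.2994 × 7.85% = 7.30%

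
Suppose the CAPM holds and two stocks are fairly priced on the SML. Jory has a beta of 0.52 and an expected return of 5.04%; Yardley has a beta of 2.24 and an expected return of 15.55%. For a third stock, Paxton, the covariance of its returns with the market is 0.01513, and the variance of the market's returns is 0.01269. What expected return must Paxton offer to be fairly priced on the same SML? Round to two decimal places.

MRP = (15.55% − 5.04%) / (2.24 − 0.52) = 6.1105%
R_f = 5.04% − 0.52 × 6.1105% = 1.8625%
β_Paxton = Cov / Var(R_m) = 0.01513 / 0.01269 = 1.1923
E(R_Paxton) = R_f + β × MRP = 1.8625% + 1.1923 × 6.1105% = 9.15%

9.15%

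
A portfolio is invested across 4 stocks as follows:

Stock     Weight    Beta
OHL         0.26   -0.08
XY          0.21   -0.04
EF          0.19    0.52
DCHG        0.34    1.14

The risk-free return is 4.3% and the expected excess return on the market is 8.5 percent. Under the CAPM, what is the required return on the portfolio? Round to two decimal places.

β_P = Σ w_i β_i = 0.26×-0.08 + 0.21×-0.04 + 0.19×0.52 + 0.34×1.14 = 0.4572
E(R_P) = R_f + β_P × MRP = 4.3% + 0.4572 × 8.5% = 8.19%

8.19%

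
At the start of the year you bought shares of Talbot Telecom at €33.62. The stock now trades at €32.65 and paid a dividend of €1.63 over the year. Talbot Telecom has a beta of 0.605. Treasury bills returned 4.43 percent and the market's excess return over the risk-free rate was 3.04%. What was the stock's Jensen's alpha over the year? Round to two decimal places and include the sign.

-4.31%

Realised HPR = (P1 + D1 − P0) / P0 = (32.65 + 1.63 − 33.62) / 33.62 = 0.66 / 33.62 = 1.9631%
CAPM required = R_f + β·MRP = 4.43% + 0.605 × 3.04% = 6.26920%
α = realised − required = 1.9631% − 6.26920% = -4.31%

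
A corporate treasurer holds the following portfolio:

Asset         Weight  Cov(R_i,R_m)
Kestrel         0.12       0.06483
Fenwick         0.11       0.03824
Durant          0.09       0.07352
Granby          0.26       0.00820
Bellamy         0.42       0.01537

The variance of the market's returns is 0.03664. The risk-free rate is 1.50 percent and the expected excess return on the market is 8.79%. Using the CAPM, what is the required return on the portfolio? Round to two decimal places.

β_Kestrel = 0.06483 / 0.03664 = 1.7694
β_Fenwick = 0.03824 / 0.03664 = 1.0437
β_Durant = 0.07352 / 0.03664 = 2.0066
β_Granby = 0.00820 / 0.03664 = 0.2238
β_Bellamy = 0.01537 / 0.03664 = 0.4195
β_P = Σ w_i β_i = 0.12×1.7694 + 0.11×1.0437 + 0.09×2.0066 + 0.26×0.2238 + 0.42×0.4195 = 0.7421
E(R_P) = R_f + β_P × MRP = 1.50% + 0.7421 × 8.79% = 8.02%

8.02%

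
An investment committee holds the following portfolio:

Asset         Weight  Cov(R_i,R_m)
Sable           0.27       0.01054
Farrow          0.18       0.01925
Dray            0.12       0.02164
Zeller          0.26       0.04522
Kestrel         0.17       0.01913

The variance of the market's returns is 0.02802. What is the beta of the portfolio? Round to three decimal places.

β_Sable = 0.01054 / 0.02802 = 0.3762
β_Farrow = 0.01925 / 0.02802 = 0.6870
β_Dray = 0.02164 / 0.02802 = 0.7723
β_Zeller = 0.04522 / 0.02802 = 1.6138
β_Kestrel = 0.01913 / 0.02802 = 0.6827
β_P = Σ w_i β_i = 0.27×0.3762 + 0.18×0.6870 + 0.12×0.7723 + 0.26×1.6138 + 0.17×0.6827 = 0.8536

0.854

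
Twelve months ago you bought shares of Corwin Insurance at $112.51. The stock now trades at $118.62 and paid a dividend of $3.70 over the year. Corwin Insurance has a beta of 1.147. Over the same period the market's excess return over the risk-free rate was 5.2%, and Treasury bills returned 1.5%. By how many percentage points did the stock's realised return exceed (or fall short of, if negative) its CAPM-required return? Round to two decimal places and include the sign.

Realised HPR = (P1 + D1 − P0) / P0 = (118.62 + 3.70 − 112.51) / 112.51 = 9.81 / 112.51 = 8.7192%
CAPM required = R_f + β·MRP = 1.5% + 1.147 × 5.2% = 7.4644%
α = realised − required = 8.7192% − 7.4644% = +1.25%

+1.25%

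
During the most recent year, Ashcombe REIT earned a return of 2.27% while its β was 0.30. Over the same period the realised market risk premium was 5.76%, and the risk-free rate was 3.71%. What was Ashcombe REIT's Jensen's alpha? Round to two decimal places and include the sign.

CAPM benchmark = R_f + β(R_m − R_f) = 3.71% + 0.30 × 5.76% = 5.4380%
α = actual − benchmark = 2.27% − 5.4380% = -3.17%

-3.17%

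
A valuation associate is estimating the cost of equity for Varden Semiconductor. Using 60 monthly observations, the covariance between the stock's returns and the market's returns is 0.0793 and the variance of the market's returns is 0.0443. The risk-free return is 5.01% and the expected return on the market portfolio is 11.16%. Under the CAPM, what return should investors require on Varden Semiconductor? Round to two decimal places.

16.02%

β = Cov(R_i, R_m) / Var(R_m) = 0.0793 / 0.0443 = 1.7901
MRP = 11.16% − 5.01% = 6.15%
E(R) = R_f + β × MRP = 5.01% + 1.7901 × 6.15% = 16.02%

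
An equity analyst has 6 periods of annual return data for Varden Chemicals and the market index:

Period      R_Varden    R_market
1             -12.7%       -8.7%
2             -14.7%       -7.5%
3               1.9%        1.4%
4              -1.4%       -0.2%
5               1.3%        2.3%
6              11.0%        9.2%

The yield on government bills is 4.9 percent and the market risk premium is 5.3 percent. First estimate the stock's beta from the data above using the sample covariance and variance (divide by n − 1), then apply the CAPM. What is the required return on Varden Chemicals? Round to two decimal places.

Mean R_i = (-12.7 − 14.7 + 1.9 − 1.4 + 1.3 + 11.0) / 6 = -2.4333%
Mean R_m = (-8.7 − 7.5 + 1.4 − 0.2 + 2.3 + 9.2) / 6 = -0.5833%
Σ(R_i − R̄_i)(R_m − R̄_m) = 319.3533  ⇒  Cov = 319.3533 / 5 = 63.8707
Σ(R_m − R̄_m)² = 221.8283  ⇒  Var(R_m) = 221.8283 / 5 = 44.3657
β = Cov / Var(R_m) = 63.8707 / 44.3657 = 1.4396
E(R) = R_f + β × MRP = 4.9% + 1.4396 × 5.3% = 12.53%

12.53%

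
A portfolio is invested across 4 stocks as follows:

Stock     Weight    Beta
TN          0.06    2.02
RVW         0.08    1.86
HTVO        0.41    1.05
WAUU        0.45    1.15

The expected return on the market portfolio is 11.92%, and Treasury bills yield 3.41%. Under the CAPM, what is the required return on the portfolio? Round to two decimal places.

β_P = Σ w_i β_i = 0.06×2.02 + 0.08×1.86 + 0.41×1.05 + 0.45×1.15 = 1.2180
MRP = 11.92% − 3.41% = 8.51%
E(R_P) = R_f + β_P × MRP = 3.41% + 1.2180 × 8.51% = 13.78%

13.78%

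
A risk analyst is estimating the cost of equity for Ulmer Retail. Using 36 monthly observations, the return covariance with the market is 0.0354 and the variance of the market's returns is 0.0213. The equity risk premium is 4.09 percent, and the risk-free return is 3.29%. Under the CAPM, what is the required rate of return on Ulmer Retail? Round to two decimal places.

β = Cov(R_i, R_m) / Var(R_m) = 0.0354 / 0.0213 = 1.6620
E(R) = R_f + β × MRP = 3.29% + 1.6620 × 4.09% = 10.09%

10.09%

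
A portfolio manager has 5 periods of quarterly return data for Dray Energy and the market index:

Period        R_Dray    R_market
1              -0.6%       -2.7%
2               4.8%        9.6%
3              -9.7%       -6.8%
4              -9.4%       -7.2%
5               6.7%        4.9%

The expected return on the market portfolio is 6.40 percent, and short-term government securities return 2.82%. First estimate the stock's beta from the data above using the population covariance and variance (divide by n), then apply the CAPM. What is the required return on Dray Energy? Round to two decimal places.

Mean R_i = (-0.6 + 4.8 − 9.7 − 9.4 + 6.7) / 5 = -1.6400%
Mean R_m = (-2.7 + 9.6 − 6.8 − 7.2 + 4.9) / 5 = -0.4400%
Σ(R_i − R̄_i)(R_m − R̄_m) = 210.5620  ⇒  Cov = 210.5620 / 5 = 42.1124
Σ(R_m − R̄_m)² = 220.5720  ⇒  Var(R_m) = 220.5720 / 5 = 44.1144
β = Cov / Var(R_m) = 42.1124 / 44.1144 = 0.9546
MRP = 6.40% − 2.82% = 3.58%
E(R) = R_f + β × MRP = 2.82% + 0.9546 × 3.58% = 6.24%

6.24%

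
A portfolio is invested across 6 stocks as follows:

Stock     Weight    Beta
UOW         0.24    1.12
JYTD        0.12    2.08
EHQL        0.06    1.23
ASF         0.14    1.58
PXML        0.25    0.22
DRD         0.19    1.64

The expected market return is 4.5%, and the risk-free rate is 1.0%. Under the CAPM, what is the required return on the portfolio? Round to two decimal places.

5.13%

β_P = Σ w_i β_i = 0.24×1.12 + 0.12×2.08 + 0.06×1.23 + 0.14×1.58 + 0.25×0.22 + 0.19×1.64 = 1.1800
MRP = 4.5% − 1.0% = 3.50%
E(R_P) = R_f + β_P × MRP = 1.0% + 1.1800 × 3.5% = 5.13%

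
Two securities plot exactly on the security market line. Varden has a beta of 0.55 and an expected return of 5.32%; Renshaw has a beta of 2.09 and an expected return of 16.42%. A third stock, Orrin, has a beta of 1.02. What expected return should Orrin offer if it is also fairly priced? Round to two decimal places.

8.71%

MRP (SML slope) = (16.42% − 5.32%) / (2.09 − 0.55) = 11.10% / 1.54 = 7.2078%
R_f (intercept) = 5.32% − 0.55 × 7.2078% = 1.3557%
E(R_Orrin) = R_f + β × MRP = 1.3557% + 1.02 × 7.2078% = 8.71%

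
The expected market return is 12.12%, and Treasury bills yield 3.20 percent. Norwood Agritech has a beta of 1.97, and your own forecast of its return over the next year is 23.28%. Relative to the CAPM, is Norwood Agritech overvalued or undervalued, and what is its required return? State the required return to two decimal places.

Undervalued; required return 20.77%

MRP = 12.12% − 3.20% = 8.92%
Required return = R_f + β·MRP = 3.20% + 1.97 × 8.92% = 20.77%
Forecast 23.28% > required 20.77% → the stock plots above the SML → undervalued.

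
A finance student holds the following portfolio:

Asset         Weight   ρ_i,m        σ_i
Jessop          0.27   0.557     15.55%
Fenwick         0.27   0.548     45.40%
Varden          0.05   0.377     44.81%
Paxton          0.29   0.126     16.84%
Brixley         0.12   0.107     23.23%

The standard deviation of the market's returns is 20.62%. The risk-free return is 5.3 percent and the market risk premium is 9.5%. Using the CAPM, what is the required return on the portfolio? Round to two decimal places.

β_Jessop = 0.557 × 15.55% / 20.62% = 0.4200
β_Fenwick = 0.548 × 45.40% / 20.62% = 1.2066
β_Varden = 0.377 × 44.81% / 20.62% = 0.8193
β_Paxton = 0.126 × 16.84% / 20.62% = 0.1029
β_Brixley = 0.107 × 23.23% / 20.62% = 0.1205
β_P = Σ w_i β_i = 0.27×0.4200 + 0.27×1.2066 + 0.05×0.8193 + 0.29×0.1029 + 0.12×0.1205 = 0.5244
E(R_P) = R_f + β_P × MRP = 5.3% + 0.5244 × 9.5% = 10.28%

10.28%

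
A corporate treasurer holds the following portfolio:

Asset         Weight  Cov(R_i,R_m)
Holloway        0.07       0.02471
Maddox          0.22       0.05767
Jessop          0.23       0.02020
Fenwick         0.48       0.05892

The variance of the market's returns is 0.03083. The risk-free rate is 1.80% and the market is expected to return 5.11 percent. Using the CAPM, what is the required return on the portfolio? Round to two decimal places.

β_Holloway = 0.02471 / 0.03083 = 0.8015
β_Maddox = 0.05767 / 0.03083 = 1.8706
β_Jessop = 0.02020 / 0.03083 = 0.6552
β_Fenwick = 0.05892 / 0.03083 = 1.9111
β_P = Σ w_i β_i = 0.07×0.8015 + 0.22×1.8706 + 0.23×0.6552 + 0.48×1.9111 = 1.5357
MRP = 5.11% − 1.80% = 3.31%
E(R_P) = R_f + β_P × MRP = 1.80% + 1.5357 × 3.31% = 6.88%

6.88%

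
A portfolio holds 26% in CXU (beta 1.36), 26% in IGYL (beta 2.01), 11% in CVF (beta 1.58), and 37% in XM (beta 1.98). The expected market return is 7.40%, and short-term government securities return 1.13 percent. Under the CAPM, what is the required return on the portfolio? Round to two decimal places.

12.31%

β_P = Σ w_i β_i = 0.26×1.36 + 0.26×2.01 + 0.11×1.58 + 0.37×1.98 = 1.7826
MRP = 7.40% − 1.13% = 6.27%
E(R_P) = R_f + β_P × MRP = 1.13% + 1.7826 × 6.27% = 12.31%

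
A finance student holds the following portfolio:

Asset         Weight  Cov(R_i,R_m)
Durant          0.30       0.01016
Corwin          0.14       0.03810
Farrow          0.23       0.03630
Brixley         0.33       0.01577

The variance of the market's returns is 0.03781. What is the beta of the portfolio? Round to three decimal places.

β_Durant = 0.01016 / 0.03781 = 0.2687
β_Corwin = 0.03810 / 0.03781 = 1.0077
β_Farrow = 0.03630 / 0.03781 = 0.9601
β_Brixley = 0.01577 / 0.03781 = 0.4171
β_P = Σ w_i β_i = 0.30×0.2687 + 0.14×1.0077 + 0.23×0.9601 + 0.33×0.4171 = 0.5802

0.580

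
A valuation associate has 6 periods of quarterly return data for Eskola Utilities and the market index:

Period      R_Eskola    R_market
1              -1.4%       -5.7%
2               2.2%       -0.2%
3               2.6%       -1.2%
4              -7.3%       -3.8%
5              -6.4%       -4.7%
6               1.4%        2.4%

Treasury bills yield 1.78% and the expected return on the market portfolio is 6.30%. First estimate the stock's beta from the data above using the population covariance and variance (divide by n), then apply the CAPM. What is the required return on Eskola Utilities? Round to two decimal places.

6.19%

Mean R_i = (-1.4 + 2.2 + 2.6 − 7.3 − 6.4 + 1.4) / 6 = -1.4833%
Mean R_m = (-5.7 − 0.2 − 1.2 − 3.8 − 4.7 + 2.4) / 6 = -2.2000%
Σ(R_i − R̄_i)(R_m − R̄_m) = 46.0200  ⇒  Cov = 46.0200 / 6 = 7.6700
Σ(R_m − R̄_m)² = 47.2200  ⇒  Var(R_m) = 47.2200 / 6 = 7.8700
β = Cov / Var(R_m) = 7.6700 / 7.8700 = 0.9746
MRP = 6.30% − 1.78% = 4.52%
E(R) = R_f + β × MRP = 1.78% + 0.9746 × 4.52% = 6.19%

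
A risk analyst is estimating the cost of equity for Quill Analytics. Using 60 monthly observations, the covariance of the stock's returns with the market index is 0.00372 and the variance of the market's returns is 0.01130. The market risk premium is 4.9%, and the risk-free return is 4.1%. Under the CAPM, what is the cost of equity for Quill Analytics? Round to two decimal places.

β = Cov(R_i, R_m) / Var(R_m) = 0.00372 / 0.01130 = 0.3292
E(R) = R_f + β × MRP = 4.1% + 0.3292 × 4.9% = 5.71%

5.71%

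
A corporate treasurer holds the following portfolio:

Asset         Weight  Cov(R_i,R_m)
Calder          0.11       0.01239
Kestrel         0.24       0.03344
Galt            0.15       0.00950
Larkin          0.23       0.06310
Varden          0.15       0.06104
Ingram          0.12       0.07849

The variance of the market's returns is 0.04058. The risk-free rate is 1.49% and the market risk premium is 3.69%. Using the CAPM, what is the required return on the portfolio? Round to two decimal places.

β_Calder = 0.01239 / 0.04058 = 0.3053
β_Kestrel = 0.03344 / 0.04058 = 0.8241
β_Galt = 0.00950 / 0.04058 = 0.2341
β_Larkin = 0.06310 / 0.04058 = 1.5550
β_Varden = 0.06104 / 0.04058 = 1.5042
β_Ingram = 0.07849 / 0.04058 = 1.9342
β_P = Σ w_i β_i = 0.11×0.3053 + 0.24×0.8241 + 0.15×0.2341 + 0.23×1.5550 + 0.15×1.5042 + 0.12×1.9342 = 1.0819
E(R_P) = R_f + β_P × MRP = 1.49% + 1.0819 × 3.69% = 5.48%

5.48%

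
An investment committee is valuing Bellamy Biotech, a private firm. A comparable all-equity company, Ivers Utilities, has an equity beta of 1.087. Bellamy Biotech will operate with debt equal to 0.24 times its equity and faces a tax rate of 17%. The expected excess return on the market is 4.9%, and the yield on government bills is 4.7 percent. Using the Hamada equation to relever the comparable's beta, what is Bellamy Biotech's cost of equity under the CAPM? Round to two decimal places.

β_L = β_U × [1 + (1 − t)(D/E)] = 1.087 × [1 + (1 − 0.17) × 0.24]
    = 1.087 × [1 + 0.83 × 0.24] = 1.087 × 1.1992 = 1.3035
E(R) = R_f + β_L × MRP = 4.7% + 1.3035 × 4.9% = 11.09%

11.09%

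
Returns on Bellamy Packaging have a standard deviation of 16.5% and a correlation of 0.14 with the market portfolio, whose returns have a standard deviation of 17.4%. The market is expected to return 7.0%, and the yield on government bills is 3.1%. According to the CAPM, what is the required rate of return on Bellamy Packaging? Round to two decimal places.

3.62%

β = ρ × σ_i / σ_m = 0.14 × 16.5% / 17.4% = 0.1328
MRP = 7.0% − 3.1% = 3.90%
E(R) = 3.1% + 0.1328 × 3.9% = 3.62%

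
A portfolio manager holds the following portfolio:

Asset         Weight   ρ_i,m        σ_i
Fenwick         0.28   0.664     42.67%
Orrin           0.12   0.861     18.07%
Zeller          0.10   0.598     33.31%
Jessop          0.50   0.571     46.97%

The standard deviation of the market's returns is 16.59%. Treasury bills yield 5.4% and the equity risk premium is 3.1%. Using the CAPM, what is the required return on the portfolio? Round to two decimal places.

β_Fenwick = 0.664 × 42.67% / 16.59% = 1.7078
β_Orrin = 0.861 × 18.07% / 16.59% = 0.9378
β_Zeller = 0.598 × 33.31% / 16.59% = 1.2007
β_Jessop = 0.571 × 46.97% / 16.59% = 1.6166
β_P = Σ w_i β_i = 0.28×1.7078 + 0.12×0.9378 + 0.10×1.2007 + 0.50×1.6166 = 1.5191
E(R_P) = R_f + β_P × MRP = 5.4% + 1.5191 × 3.1% = 10.11%

10.11%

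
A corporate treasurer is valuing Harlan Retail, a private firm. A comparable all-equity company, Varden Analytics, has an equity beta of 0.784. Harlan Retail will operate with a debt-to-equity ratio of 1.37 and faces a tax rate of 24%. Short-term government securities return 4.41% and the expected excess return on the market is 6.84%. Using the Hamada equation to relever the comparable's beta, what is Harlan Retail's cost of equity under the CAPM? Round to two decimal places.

15.36%

β_L = β_U × [1 + (1 − t)(D/E)] = 0.784 × [1 + (1 − 0.24) × 1.37]
    = 0.784 × [1 + 0.76 × 1.37] = 0.784 × 2.0412 = 1.6003
E(R) = R_f + β_L × MRP = 4.41% + 1.6003 × 6.84% = 15.36%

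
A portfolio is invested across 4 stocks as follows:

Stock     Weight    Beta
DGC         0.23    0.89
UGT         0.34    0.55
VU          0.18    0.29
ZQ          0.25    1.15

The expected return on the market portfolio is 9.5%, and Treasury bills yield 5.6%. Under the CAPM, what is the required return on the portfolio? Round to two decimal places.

8.45%

β_P = Σ w_i β_i = 0.23×0.89 + 0.34×0.55 + 0.18×0.29 + 0.25×1.15 = 0.7314
MRP = 9.5% − 5.6% = 3.90%
E(R_P) = R_f + β_P × MRP = 5.6% + 0.7314 × 3.9% = 8.45%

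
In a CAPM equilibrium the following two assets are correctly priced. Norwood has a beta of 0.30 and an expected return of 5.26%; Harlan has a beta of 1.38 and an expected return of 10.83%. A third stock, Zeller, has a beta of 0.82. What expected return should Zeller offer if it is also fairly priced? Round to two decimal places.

MRP (SML slope) = (10.83% − 5.26%) / (1.38 − 0.30) = 5.57% / 1.08 = 5.1574%
R_f (intercept) = 5.26% − 0.30 × 5.1574% = 3.7128%
E(R_Zeller) = R_f + β × MRP = 3.7128% + 0.82 × 5.1574% = 7.94%

7.94%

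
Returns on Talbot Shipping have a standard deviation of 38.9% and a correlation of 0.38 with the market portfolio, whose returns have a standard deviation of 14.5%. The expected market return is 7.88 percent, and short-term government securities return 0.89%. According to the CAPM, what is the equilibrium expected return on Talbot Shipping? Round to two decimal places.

8.02%

β = ρ × σ_i / σ_m = 0.38 × 38.9% / 14.5% = 1.0194
MRP = 7.88% − 0.89% = 6.99%
E(R) = 0.89% + 1.0194 × 6.99% = 8.02%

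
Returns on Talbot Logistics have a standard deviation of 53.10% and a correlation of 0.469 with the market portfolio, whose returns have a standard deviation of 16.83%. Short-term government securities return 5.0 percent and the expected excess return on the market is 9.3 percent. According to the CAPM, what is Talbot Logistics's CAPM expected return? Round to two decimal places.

18.76%

β = ρ × σ_i / σ_m = 0.469 × 53.10% / 16.83% = 1.4797
E(R) = 5.0% + 1.4797 × 9.3% = 18.76%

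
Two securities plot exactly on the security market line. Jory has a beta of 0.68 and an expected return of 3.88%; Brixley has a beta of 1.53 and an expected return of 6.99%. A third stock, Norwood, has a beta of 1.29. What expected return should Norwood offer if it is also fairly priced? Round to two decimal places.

MRP (SML slope) = (6.99% − 3.88%) / (1.53 − 0.68) = 3.11% / 0.85 = 3.6588%
R_f (intercept) = 3.88% − 0.68 × 3.6588% = 1.3920%
E(R_Norwood) = R_f + β × MRP = 1.3920% + 1.29 × 3.6588% = 6.11%

6.11%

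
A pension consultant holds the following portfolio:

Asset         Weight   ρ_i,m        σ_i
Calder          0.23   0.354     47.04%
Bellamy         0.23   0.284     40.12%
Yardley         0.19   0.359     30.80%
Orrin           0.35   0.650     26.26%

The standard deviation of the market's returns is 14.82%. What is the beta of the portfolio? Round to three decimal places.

0.980

β_Calder = 0.354 × 47.04% / 14.82% = 1.1236
β_Bellamy = 0.284 × 40.12% / 14.82% = 0.7688
β_Yardley = 0.359 × 30.80% / 14.82% = 0.7461
β_Orrin = 0.650 × 26.26% / 14.82% = 1.1518
β_P = Σ w_i β_i = 0.23×1.1236 + 0.23×0.7688 + 0.19×0.7461 + 0.35×1.1518 = 0.9801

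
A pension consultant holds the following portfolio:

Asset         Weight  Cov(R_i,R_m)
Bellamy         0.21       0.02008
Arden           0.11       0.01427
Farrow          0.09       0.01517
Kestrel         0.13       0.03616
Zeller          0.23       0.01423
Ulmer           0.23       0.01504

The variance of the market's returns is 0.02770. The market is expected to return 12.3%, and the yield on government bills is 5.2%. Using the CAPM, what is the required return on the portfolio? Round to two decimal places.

9.96%

β_Bellamy = 0.02008 / 0.02770 = 0.7249
β_Arden = 0.01427 / 0.02770 = 0.5152
β_Farrow = 0.01517 / 0.02770 = 0.5477
β_Kestrel = 0.03616 / 0.02770 = 1.3054
β_Zeller = 0.01423 / 0.02770 = 0.5137
β_Ulmer = 0.01504 / 0.02770 = 0.5430
β_P = Σ w_i β_i = 0.21×0.7249 + 0.11×0.5152 + 0.09×0.5477 + 0.13×1.3054 + 0.23×0.5137 + 0.23×0.5430 = 0.6709
MRP = 12.3% − 5.2% = 7.10%
E(R_P) = R_f + β_P × MRP = 5.2% + 0.6709 × 7.1% = 9.96%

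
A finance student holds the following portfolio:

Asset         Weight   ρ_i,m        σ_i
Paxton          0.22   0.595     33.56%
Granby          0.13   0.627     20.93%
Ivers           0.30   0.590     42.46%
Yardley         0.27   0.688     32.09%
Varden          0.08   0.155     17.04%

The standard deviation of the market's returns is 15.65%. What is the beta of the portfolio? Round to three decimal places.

1.264

β_Paxton = 0.595 × 33.56% / 15.65% = 1.2759
β_Granby = 0.627 × 20.93% / 15.65% = 0.8385
β_Ivers = 0.590 × 42.46% / 15.65% = 1.6007
β_Yardley = 0.688 × 32.09% / 15.65% = 1.4107
β_Varden = 0.155 × 17.04% / 15.65% = 0.1688
β_P = Σ w_i β_i = 0.22×1.2759 + 0.13×0.8385 + 0.30×1.6007 + 0.27×1.4107 + 0.08×0.1688 = 1.2643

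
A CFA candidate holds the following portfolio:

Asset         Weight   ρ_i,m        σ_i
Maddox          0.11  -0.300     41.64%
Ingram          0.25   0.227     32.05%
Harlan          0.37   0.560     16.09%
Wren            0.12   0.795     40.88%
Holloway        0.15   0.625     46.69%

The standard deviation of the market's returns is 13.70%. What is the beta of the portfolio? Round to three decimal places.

β_Maddox = -0.300 × 41.64% / 13.70% = -0.9118
β_Ingram = 0.227 × 32.05% / 13.70% = 0.5310
β_Harlan = 0.560 × 16.09% / 13.70% = 0.6577
β_Wren = 0.795 × 40.88% / 13.70% = 2.3722
β_Holloway = 0.625 × 46.69% / 13.70% = 2.1300
β_P = Σ w_i β_i = 0.11×-0.9118 + 0.25×0.5310 + 0.37×0.6577 + 0.12×2.3722 + 0.15×2.1300 = 0.8800

0.880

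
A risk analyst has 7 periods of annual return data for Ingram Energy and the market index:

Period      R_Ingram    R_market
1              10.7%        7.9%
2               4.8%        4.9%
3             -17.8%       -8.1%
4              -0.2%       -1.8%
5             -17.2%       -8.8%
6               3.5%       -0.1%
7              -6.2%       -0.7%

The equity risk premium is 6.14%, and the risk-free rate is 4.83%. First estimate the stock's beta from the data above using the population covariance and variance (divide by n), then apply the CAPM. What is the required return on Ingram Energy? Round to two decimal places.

15.29%

Mean R_i = (10.7 + 4.8 − 17.8 − 0.2 − 17.2 + 3.5 − 6.2) / 7 = -3.2000%
Mean R_m = (7.9 + 4.9 − 8.1 − 1.8 − 8.8 − 0.1 − 0.7) / 7 = -0.9571%
Σ(R_i − R̄_i)(R_m − R̄_m) = 386.5000  ⇒  Cov = 386.5000 / 7 = 55.2143
Σ(R_m − R̄_m)² = 226.7971  ⇒  Var(R_m) = 226.7971 / 7 = 32.3996
β = Cov / Var(R_m) = 55.2143 / 32.3996 = 1.7042
E(R) = R_f + β × MRP = 4.83% + 1.7042 × 6.14% = 15.29%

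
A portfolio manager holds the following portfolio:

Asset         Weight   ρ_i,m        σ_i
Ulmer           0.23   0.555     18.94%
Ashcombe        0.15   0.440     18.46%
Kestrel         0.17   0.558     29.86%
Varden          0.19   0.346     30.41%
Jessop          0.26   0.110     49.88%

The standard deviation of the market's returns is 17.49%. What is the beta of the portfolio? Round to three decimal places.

β_Ulmer = 0.555 × 18.94% / 17.49% = 0.6010
β_Ashcombe = 0.440 × 18.46% / 17.49% = 0.4644
β_Kestrel = 0.558 × 29.86% / 17.49% = 0.9527
β_Varden = 0.346 × 30.41% / 17.49% = 0.6016
β_Jessop = 0.110 × 49.88% / 17.49% = 0.3137
β_P = Σ w_i β_i = 0.23×0.6010 + 0.15×0.4644 + 0.17×0.9527 + 0.19×0.6016 + 0.26×0.3137 = 0.5657

0.566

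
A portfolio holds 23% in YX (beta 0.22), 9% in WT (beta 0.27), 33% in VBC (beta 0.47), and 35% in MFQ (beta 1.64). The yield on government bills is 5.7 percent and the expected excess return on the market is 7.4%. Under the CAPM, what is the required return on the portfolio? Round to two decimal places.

β_P = Σ w_i β_i = 0.23×0.22 + 0.09×0.27 + 0.33×0.47 + 0.35×1.64 = 0.8040
E(R_P) = R_f + β_P × MRP = 5.7% + 0.8040 × 7.4% = 11.65%

11.65%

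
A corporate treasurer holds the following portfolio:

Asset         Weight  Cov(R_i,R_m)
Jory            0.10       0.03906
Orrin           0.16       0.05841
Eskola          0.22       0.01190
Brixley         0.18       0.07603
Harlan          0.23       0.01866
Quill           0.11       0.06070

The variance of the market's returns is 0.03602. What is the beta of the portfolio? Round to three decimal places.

β_Jory = 0.03906 / 0.03602 = 1.0844
β_Orrin = 0.05841 / 0.03602 = 1.6216
β_Eskola = 0.01190 / 0.03602 = 0.3304
β_Brixley = 0.07603 / 0.03602 = 2.1108
β_Harlan = 0.01866 / 0.03602 = 0.5180
β_Quill = 0.06070 / 0.03602 = 1.6852
β_P = Σ w_i β_i = 0.10×1.0844 + 0.16×1.6216 + 0.22×0.3304 + 0.18×2.1108 + 0.23×0.5180 + 0.11×1.6852 = 1.1250

1.125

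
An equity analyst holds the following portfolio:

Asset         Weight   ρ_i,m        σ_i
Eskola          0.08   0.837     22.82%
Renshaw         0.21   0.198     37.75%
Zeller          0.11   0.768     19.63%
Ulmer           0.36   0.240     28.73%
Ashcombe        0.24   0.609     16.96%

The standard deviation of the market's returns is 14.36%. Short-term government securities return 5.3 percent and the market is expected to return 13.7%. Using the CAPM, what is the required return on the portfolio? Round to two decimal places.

10.98%

β_Eskola = 0.837 × 22.82% / 14.36% = 1.3301
β_Renshaw = 0.198 × 37.75% / 14.36% = 0.5205
β_Zeller = 0.768 × 19.63% / 14.36% = 1.0498
β_Ulmer = 0.240 × 28.73% / 14.36% = 0.4802
β_Ashcombe = 0.609 × 16.96% / 14.36% = 0.7193
β_P = Σ w_i β_i = 0.08×1.3301 + 0.21×0.5205 + 0.11×1.0498 + 0.36×0.4802 + 0.24×0.7193 = 0.6767
MRP = 13.7% − 5.3% = 8.40%
E(R_P) = R_f + β_P × MRP = 5.3% + 0.6767 × 8.4% = 10.98%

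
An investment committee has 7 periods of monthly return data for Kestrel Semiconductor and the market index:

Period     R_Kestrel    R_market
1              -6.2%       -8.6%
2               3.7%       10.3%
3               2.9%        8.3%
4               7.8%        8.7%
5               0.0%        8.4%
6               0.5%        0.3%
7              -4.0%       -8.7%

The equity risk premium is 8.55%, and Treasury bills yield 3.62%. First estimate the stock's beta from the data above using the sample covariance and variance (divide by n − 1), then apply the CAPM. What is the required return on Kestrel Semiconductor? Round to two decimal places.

Mean R_i = (-6.2 + 3.7 + 2.9 + 7.8 + 0.0 + 0.5 − 4.0) / 7 = 0.6714%
Mean R_m = (-8.6 + 10.3 + 8.3 + 8.7 + 8.4 + 0.3 − 8.7) / 7 = 2.6714%
Σ(R_i − R̄_i)(R_m − R̄_m) = 205.7543  ⇒  Cov = 205.7543 / 6 = 34.2924
Σ(R_m − R̄_m)² = 421.0143  ⇒  Var(R_m) = 421.0143 / 6 = 70.1691
β = Cov / Var(R_m) = 34.2924 / 70.1691 = 0.4887
E(R) = R_f + β × MRP = 3.62% + 0.4887 × 8.55% = 7.80%

7.80%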